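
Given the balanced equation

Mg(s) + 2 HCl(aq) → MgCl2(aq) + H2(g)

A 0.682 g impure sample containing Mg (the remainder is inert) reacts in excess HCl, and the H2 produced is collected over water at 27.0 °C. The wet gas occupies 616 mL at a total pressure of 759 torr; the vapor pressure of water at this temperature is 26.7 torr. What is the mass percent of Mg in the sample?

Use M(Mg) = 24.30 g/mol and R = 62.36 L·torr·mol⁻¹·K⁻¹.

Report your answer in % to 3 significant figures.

85.9 %

P(H2) = 759 − 26.7 = 732.3 torr
n(H2) = PV/RT = (732.3 × 0.6160) / (62.36 × 300.15) = 0.02410 mol
n(Mg) = (1/1) × 0.02410 = 0.02410 mol
m(Mg) = 0.02410 × 24.30 = 0.5856 g
%Mg = 0.5856 / 0.682 × 100 = 85.87%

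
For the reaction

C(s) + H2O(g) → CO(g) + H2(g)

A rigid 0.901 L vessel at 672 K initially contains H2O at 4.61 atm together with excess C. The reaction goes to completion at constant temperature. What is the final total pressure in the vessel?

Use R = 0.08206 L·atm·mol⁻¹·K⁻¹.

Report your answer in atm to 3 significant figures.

Since T and V are fixed, P_final/P_initial = n_final/n_initial = 2/1.
P_final = (2/1) × 4.61 = 9.220 atm

9.22 atm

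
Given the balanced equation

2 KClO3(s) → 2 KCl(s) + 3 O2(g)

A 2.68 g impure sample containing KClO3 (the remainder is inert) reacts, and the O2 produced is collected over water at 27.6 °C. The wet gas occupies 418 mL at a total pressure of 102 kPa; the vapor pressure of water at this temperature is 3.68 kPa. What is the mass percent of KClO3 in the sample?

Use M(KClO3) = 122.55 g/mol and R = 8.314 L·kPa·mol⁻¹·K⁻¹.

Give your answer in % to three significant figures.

P(O2) = 102 − 3.68 = 98.32 kPa
n(O2) = PV/RT = (98.32 × 0.4180) / (8.314 × 300.75) = 0.01644 mol
n(KClO3) = (2/3) × 0.01644 = 0.01096 mol
m(KClO3) = 0.01096 × 122.55 = 1.343 g
%KClO3 = 1.343 / 2.68 × 100 = 50.11%

50.1 %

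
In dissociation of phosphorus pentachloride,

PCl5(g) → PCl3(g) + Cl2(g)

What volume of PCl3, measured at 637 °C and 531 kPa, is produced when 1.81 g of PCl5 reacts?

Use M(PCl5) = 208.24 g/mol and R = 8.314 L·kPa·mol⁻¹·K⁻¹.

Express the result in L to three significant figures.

n(PCl5) = 1.810 / 208.24 = 0.008692 mol
n(PCl3) = (1/1) × 0.008692 = 0.008692 mol
V = nRT/P = 0.008692 × 8.314 × 910.15 / 531 = 0.1239 L

0.124 L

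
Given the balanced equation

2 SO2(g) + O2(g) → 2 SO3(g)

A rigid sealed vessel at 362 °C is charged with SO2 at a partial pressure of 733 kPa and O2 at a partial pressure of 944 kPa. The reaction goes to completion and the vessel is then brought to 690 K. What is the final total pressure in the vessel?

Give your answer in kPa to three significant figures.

Because the vessel is rigid and T is held at 362 °C, work the stoichiometry in partial pressures (P_i = n_iRT/V).
P(O2) required for 733 kPa of SO2 = (1/2) × 733 = 366.5 kPa; available 944 kPa, so SO2 is limiting.
P(O2) remaining = 944 − (1/2) × 733 = 577.5 kPa
P(gaseous products) = (2)/2 × 733 = 733.0 kPa
P_total at 362 °C = 577.5 + 733.0 = 1310 kPa
Scaling to 690 K: P = 1310 × 690/635.15 = 1423 kPa

1420 kPa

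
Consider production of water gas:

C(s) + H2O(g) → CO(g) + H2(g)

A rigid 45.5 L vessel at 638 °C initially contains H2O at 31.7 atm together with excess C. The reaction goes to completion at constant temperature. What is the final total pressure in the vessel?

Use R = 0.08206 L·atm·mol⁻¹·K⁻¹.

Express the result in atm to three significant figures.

63.4 atm

At constant T and V, P ∝ n(gas): 1 mol gas → 2 mol gas.
P_final = (2/1) × 31.7 = 63.40 atm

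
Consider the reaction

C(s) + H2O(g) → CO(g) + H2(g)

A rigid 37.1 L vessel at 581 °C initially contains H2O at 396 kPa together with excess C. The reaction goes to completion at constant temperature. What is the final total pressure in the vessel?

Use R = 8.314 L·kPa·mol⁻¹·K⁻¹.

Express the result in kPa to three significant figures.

At constant T and V, P ∝ n(gas): 1 mol gas → 2 mol gas.
P_final = (2/1) × 396 = 792.0 kPa

792 kPa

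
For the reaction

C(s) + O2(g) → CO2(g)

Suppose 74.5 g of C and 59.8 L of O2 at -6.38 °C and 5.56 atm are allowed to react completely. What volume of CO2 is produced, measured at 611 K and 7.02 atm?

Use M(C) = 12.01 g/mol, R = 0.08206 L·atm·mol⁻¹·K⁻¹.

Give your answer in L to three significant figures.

44.3 L

n(C) = 74.5 / 12.01 = 6.203 mol
n(O2) = PV/RT = (5.56 × 59.8) / (0.08206 × 266.77) = 15.19 mol
For 6.203 mol C, stoichiometry requires (1/1) × 6.203 = 6.203 mol O2; 15.19 mol is available, so C is limiting.
n(CO2) = (1/1) × 6.203 = 6.203 mol
V(CO2) = nRT/P = 6.203 × 0.08206 × 611 / 7.02 = 44.30 L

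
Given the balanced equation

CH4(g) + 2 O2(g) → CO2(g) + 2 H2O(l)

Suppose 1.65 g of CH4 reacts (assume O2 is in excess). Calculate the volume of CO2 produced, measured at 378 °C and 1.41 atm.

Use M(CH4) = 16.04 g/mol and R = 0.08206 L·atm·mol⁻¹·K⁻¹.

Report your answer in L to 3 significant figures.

3.90 L

n(CH4) = 1.650 / 16.04 = 0.1029 mol
n(CO2) = (1/1) × 0.1029 = 0.1029 mol
V = nRT/P = 0.1029 × 0.08206 × 651.15 / 1.41 = 3.899 L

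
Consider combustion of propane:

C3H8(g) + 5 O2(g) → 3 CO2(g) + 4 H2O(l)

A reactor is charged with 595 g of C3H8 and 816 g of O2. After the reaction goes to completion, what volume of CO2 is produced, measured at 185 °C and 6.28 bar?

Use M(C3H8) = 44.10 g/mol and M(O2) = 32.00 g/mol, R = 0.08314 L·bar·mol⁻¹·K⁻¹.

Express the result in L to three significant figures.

n(C3H8) = 595 / 44.10 = 13.49 mol
n(O2) = 816 / 32.00 = 25.50 mol
For 13.49 mol C3H8, stoichiometry requires (5/1) × 13.49 = 67.45 mol O2; 25.50 mol is available, so O2 is limiting.
n(CO2) = (3/5) × 25.50 = 15.30 mol
V(CO2) = nRT/P = 15.30 × 0.08314 × 458.15 / 6.28 = 92.80 L

92.8 L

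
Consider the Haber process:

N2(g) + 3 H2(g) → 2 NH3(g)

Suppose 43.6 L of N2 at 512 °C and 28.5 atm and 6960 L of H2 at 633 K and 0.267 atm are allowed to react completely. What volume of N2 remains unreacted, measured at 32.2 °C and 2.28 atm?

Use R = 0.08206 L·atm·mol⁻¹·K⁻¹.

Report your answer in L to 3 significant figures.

80.9 L

n(N2) = PV/RT = (28.5 × 43.6) / (0.08206 × 785.15) = 19.29 mol
n(H2) = PV/RT = (0.267 × 6960) / (0.08206 × 633) = 35.78 mol
For 19.29 mol N2, stoichiometry requires (3/1) × 19.29 = 57.87 mol H2; 35.78 mol is available, so H2 is limiting.
n(N2) consumed = (1/3) × 35.78 = 11.93 mol; remaining = 19.29 − 11.93 = 7.360 mol
V(N2) = nRT/P = 7.360 × 0.08206 × 305.35 / 2.28 = 80.89 L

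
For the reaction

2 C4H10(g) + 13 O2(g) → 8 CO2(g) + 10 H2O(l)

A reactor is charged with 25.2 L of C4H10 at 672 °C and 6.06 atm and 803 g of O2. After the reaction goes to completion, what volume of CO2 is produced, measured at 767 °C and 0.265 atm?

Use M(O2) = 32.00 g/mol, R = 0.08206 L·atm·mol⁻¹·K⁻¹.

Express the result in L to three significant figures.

2540 L

n(C4H10) = PV/RT = (6.06 × 25.2) / (0.08206 × 945.15) = 1.969 mol
n(O2) = 803 / 32.00 = 25.09 mol
For 1.969 mol C4H10, stoichiometry requires (13/2) × 1.969 = 12.80 mol O2; 25.09 mol is available, so C4H10 is limiting.
n(CO2) = (8/2) × 1.969 = 7.876 mol
V(CO2) = nRT/P = 7.876 × 0.08206 × 1040.15 / 0.265 = 2537 L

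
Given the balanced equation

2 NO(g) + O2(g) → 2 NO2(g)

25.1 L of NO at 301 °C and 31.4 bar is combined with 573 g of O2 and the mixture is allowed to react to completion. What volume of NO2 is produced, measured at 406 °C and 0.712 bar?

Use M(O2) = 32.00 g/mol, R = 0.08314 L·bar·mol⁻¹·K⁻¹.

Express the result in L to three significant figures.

n(NO) = PV/RT = (31.4 × 25.1) / (0.08314 × 574.15) = 16.51 mol
n(O2) = 573 / 32.00 = 17.91 mol
For 16.51 mol NO, stoichiometry requires (1/2) × 16.51 = 8.255 mol O2; 17.91 mol is available, so NO is limiting.
n(NO2) = (2/2) × 16.51 = 16.51 mol
V(NO2) = nRT/P = 16.51 × 0.08314 × 679.15 / 0.712 = 1309 L

1310 L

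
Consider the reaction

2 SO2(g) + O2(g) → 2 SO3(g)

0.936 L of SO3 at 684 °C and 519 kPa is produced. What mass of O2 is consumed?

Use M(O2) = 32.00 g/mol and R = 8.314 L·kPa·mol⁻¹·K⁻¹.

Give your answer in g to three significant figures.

n(SO3) = PV/RT = (519 × 0.936) / (8.314 × 957.15) = 0.06105 mol
n(O2) = (1/2) × 0.06105 = 0.03053 mol
m(O2) = 0.03053 × 32.00 = 0.9770 g

0.977 g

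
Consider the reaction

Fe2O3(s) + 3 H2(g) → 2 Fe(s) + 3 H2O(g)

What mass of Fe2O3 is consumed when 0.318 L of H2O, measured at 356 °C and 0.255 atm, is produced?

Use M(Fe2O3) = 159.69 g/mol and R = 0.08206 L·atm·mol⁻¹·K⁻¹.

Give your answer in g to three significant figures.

0.0836 g

n(H2O) = PV/RT = (0.255 × 0.318) / (0.08206 × 629.15) = 0.001571 mol
n(Fe2O3) = (1/3) × 0.001571 = 0.0005237 mol
m(Fe2O3) = 0.0005237 × 159.69 = 0.08363 g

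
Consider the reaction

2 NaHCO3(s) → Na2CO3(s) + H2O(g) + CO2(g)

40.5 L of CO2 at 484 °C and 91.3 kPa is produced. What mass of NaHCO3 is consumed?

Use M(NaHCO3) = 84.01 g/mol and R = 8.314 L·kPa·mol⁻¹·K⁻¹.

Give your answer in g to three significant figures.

n(CO2) = PV/RT = (91.3 × 40.5) / (8.314 × 757.15) = 0.5874 mol
n(NaHCO3) = (2/1) × 0.5874 = 1.175 mol
m(NaHCO3) = 1.175 × 84.01 = 98.71 g

98.7 g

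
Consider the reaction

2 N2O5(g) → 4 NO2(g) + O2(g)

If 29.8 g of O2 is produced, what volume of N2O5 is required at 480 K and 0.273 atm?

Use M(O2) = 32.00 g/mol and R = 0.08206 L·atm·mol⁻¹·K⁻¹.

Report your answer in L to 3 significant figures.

n(O2) = 29.80 / 32.00 = 0.9313 mol
n(N2O5) = (2/1) × 0.9313 = 1.863 mol
V = nRT/P = 1.863 × 0.08206 × 480 / 0.273 = 268.8 L

269 L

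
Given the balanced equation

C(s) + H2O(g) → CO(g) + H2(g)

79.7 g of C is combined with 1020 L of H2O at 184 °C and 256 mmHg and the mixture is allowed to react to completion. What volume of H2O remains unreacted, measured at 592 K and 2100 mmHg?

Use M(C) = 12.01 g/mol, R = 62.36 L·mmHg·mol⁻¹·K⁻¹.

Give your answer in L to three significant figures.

44.4 L

n(C) = 79.7 / 12.01 = 6.636 mol
n(H2O) = PV/RT = (256 × 1020) / (62.36 × 457.15) = 9.160 mol
For 6.636 mol C, stoichiometry requires (1/1) × 6.636 = 6.636 mol H2O; 9.160 mol is available, so C is limiting.
n(H2O) consumed = (1/1) × 6.636 = 6.636 mol; remaining = 9.160 − 6.636 = 2.524 mol
V(H2O) = nRT/P = 2.524 × 62.36 × 592 / 2100 = 44.37 L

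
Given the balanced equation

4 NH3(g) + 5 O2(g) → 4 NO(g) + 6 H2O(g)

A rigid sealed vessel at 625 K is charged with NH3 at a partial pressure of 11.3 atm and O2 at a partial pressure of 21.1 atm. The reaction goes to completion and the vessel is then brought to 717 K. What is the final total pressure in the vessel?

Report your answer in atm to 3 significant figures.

40.4 atm

With V and T fixed, P_i ∝ n_i, so the mole ratios apply directly to partial pressures at 625 K.
P(O2) required for 11.3 atm of NH3 = (5/4) × 11.3 = 14.12 atm; available 21.1 atm, so NH3 is limiting.
P(O2) remaining = 21.1 − (5/4) × 11.3 = 6.975 atm
P(gaseous products) = (4+6)/4 × 11.3 = 28.25 atm
P_total at 625 K = 6.975 + 28.25 = 35.23 atm
Scaling to 717 K: P = 35.23 × 717/625 = 40.42 atm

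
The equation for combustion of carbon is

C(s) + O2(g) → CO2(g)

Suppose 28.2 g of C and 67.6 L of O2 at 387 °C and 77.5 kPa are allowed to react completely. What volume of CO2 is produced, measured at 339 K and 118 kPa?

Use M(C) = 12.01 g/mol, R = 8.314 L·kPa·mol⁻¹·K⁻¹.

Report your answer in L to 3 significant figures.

n(C) = 28.2 / 12.01 = 2.348 mol
n(O2) = PV/RT = (77.5 × 67.6) / (8.314 × 660.15) = 0.9545 mol
For 2.348 mol C, stoichiometry requires (1/1) × 2.348 = 2.348 mol O2; 0.9545 mol is available, so O2 is limiting.
n(CO2) = (1/1) × 0.9545 = 0.9545 mol
V(CO2) = nRT/P = 0.9545 × 8.314 × 339 / 118 = 22.80 L

22.8 L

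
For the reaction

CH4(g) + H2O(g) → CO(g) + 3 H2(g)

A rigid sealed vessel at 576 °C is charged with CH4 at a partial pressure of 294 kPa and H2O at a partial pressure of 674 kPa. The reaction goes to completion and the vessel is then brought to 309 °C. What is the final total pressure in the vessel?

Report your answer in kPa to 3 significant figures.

At constant V, partial pressures at 576 °C are proportional to moles, so apply stoichiometry directly to pressures.
P(H2O) required for 294 kPa of CH4 = (1/1) × 294 = 294.0 kPa; available 674 kPa, so CH4 is limiting.
P(H2O) remaining = 674 − (1/1) × 294 = 380.0 kPa
P(gaseous products) = (1+3)/1 × 294 = 1176 kPa
P_total at 576 °C = 380.0 + 1176 = 1556 kPa
Scaling to 309 °C: P = 1556 × 582.15/849.15 = 1067 kPa

1070 kPa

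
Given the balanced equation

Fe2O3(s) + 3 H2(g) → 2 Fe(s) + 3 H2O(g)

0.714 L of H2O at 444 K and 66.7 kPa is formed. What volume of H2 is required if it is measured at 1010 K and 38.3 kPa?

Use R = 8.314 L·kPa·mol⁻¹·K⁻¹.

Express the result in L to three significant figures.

2.83 L

n(H2O) = PV/RT = (66.7 × 0.714) / (8.314 × 444) = 0.01290 mol
n(H2) = (3/3) × 0.01290 = 0.01290 mol
V = nRT/P = 0.01290 × 8.314 × 1010 / 38.3 = 2.828 L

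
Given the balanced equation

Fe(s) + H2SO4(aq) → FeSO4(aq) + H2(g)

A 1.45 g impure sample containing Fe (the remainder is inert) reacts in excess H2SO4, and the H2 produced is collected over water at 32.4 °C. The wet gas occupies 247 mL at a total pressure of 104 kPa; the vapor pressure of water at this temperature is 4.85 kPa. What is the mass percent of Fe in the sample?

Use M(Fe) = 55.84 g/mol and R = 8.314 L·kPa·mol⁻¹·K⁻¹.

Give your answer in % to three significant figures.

P(H2) = 104 − 4.85 = 99.15 kPa
n(H2) = PV/RT = (99.15 × 0.2470) / (8.314 × 305.55) = 0.009640 mol
n(Fe) = (1/1) × 0.009640 = 0.009640 mol
m(Fe) = 0.009640 × 55.84 = 0.5383 g
%Fe = 0.5383 / 1.45 × 100 = 37.12%

37.1 %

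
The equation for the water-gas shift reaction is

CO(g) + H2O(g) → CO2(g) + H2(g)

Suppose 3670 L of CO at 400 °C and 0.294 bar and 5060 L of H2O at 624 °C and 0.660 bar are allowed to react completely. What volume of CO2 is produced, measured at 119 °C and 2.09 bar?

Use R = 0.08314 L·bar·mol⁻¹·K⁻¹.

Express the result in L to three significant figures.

n(CO) = PV/RT = (0.294 × 3670) / (0.08314 × 673.15) = 19.28 mol
n(H2O) = PV/RT = (0.660 × 5060) / (0.08314 × 897.15) = 44.77 mol
For 19.28 mol CO, stoichiometry requires (1/1) × 19.28 = 19.28 mol H2O; 44.77 mol is available, so CO is limiting.
n(CO2) = (1/1) × 19.28 = 19.28 mol
V(CO2) = nRT/P = 19.28 × 0.08314 × 392.15 / 2.09 = 300.8 L

301 L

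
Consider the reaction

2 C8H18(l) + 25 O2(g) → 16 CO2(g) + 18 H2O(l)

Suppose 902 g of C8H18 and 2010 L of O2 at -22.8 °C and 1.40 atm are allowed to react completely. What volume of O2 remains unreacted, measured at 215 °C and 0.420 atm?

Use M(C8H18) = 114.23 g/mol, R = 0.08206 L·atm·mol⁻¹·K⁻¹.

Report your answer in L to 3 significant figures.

n(C8H18) = 902 / 114.23 = 7.896 mol
n(O2) = PV/RT = (1.40 × 2010) / (0.08206 × 250.35) = 137.0 mol
For 7.896 mol C8H18, stoichiometry requires (25/2) × 7.896 = 98.70 mol O2; 137.0 mol is available, so C8H18 is limiting.
n(O2) consumed = (25/2) × 7.896 = 98.70 mol; remaining = 137.0 − 98.70 = 38.30 mol
V(O2) = nRT/P = 38.30 × 0.08206 × 488.15 / 0.420 = 3653 L

3650 L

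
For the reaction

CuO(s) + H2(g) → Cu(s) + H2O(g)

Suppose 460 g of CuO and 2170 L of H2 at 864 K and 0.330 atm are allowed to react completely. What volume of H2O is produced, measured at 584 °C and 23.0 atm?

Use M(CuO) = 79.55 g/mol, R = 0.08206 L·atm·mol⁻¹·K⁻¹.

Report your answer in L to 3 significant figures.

17.7 L

n(CuO) = 460 / 79.55 = 5.783 mol
n(H2) = PV/RT = (0.330 × 2170) / (0.08206 × 864) = 10.10 mol
For 5.783 mol CuO, stoichiometry requires (1/1) × 5.783 = 5.783 mol H2; 10.10 mol is available, so CuO is limiting.
n(H2O) = (1/1) × 5.783 = 5.783 mol
V(H2O) = nRT/P = 5.783 × 0.08206 × 857.15 / 23.0 = 17.69 L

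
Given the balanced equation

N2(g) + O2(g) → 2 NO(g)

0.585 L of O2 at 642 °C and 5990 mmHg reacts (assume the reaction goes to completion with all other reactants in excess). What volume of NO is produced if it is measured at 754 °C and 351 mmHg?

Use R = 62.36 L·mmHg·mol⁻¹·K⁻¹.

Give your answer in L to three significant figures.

22.4 L

n(O2) = PV/RT = (5990 × 0.585) / (62.36 × 915.15) = 0.06140 mol
n(NO) = (2/1) × 0.06140 = 0.1228 mol
V = nRT/P = 0.1228 × 62.36 × 1027.15 / 351 = 22.41 L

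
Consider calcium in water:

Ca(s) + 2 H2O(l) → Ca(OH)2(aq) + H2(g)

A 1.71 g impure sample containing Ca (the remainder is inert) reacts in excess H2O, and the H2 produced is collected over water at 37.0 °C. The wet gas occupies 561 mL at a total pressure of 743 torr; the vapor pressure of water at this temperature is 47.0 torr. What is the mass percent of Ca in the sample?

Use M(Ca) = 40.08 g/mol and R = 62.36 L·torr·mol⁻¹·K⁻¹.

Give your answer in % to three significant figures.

P(H2) = 743 − 47.0 = 696.0 torr
n(H2) = PV/RT = (696.0 × 0.5610) / (62.36 × 310.15) = 0.02019 mol
n(Ca) = (1/1) × 0.02019 = 0.02019 mol
m(Ca) = 0.02019 × 40.08 = 0.8092 g
%Ca = 0.8092 / 1.71 × 100 = 47.32%

47.3 %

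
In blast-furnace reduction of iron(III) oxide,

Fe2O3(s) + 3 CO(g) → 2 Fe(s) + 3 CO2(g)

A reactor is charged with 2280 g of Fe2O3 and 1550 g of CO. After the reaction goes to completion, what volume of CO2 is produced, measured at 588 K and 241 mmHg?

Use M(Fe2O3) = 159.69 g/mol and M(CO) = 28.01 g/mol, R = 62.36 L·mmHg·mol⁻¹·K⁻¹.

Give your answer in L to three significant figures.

6520 L

n(Fe2O3) = 2280 / 159.69 = 14.28 mol
n(CO) = 1550 / 28.01 = 55.34 mol
For 14.28 mol Fe2O3, stoichiometry requires (3/1) × 14.28 = 42.84 mol CO; 55.34 mol is available, so Fe2O3 is limiting.
n(CO2) = (3/1) × 14.28 = 42.84 mol
V(CO2) = nRT/P = 42.84 × 62.36 × 588 / 241 = 6518 L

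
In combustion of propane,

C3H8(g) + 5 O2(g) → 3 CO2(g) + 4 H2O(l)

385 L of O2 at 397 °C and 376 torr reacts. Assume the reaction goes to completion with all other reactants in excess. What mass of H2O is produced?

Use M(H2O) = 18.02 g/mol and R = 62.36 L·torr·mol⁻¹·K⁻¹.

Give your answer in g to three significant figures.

n(O2) = PV/RT = (376 × 385) / (62.36 × 670.15) = 3.464 mol
n(H2O) = (4/5) × 3.464 = 2.771 mol
m(H2O) = 2.771 × 18.02 = 49.93 g

49.9 g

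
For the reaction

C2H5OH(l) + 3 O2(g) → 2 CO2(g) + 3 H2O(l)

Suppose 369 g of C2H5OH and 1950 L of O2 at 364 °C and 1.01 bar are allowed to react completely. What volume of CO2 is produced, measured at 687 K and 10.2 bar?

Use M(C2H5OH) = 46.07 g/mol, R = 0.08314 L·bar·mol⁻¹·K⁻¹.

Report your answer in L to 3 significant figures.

89.7 L

n(C2H5OH) = 369 / 46.07 = 8.010 mol
n(O2) = PV/RT = (1.01 × 1950) / (0.08314 × 637.15) = 37.18 mol
For 8.010 mol C2H5OH, stoichiometry requires (3/1) × 8.010 = 24.03 mol O2; 37.18 mol is available, so C2H5OH is limiting.
n(CO2) = (2/1) × 8.010 = 16.02 mol
V(CO2) = nRT/P = 16.02 × 0.08314 × 687 / 10.2 = 89.71 L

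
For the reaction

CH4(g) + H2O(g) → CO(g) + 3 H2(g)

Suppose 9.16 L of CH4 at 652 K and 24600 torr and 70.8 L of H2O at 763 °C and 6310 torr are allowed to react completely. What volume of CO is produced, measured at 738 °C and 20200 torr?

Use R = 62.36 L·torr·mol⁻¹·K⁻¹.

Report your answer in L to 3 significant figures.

17.3 L

n(CH4) = PV/RT = (24600 × 9.16) / (62.36 × 652) = 5.542 mol
n(H2O) = PV/RT = (6310 × 70.8) / (62.36 × 1036.15) = 6.914 mol
For 5.542 mol CH4, stoichiometry requires (1/1) × 5.542 = 5.542 mol H2O; 6.914 mol is available, so CH4 is limiting.
n(CO) = (1/1) × 5.542 = 5.542 mol
V(CO) = nRT/P = 5.542 × 62.36 × 1011.15 / 20200 = 17.30 L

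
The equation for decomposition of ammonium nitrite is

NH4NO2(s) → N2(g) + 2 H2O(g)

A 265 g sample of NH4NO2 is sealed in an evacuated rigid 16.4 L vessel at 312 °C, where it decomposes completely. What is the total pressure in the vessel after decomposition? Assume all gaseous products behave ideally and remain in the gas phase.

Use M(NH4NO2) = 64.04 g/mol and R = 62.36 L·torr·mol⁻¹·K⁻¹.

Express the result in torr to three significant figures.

n(NH4NO2) = 265 / 64.04 = 4.138 mol
n(gas produced) = (3/1) × 4.138 = 12.41 mol
P = nRT/V = 12.41 × 62.36 × 585.15 / 16.4 = 27610 torr

27600 torr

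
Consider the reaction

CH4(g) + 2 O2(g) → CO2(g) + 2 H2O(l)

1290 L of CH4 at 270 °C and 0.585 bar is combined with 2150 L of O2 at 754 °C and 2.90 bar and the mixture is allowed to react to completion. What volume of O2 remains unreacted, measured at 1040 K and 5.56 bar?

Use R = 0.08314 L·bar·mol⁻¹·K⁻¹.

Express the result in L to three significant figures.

616 L

n(CH4) = PV/RT = (0.585 × 1290) / (0.08314 × 543.15) = 16.71 mol
n(O2) = PV/RT = (2.90 × 2150) / (0.08314 × 1027.15) = 73.01 mol
For 16.71 mol CH4, stoichiometry requires (2/1) × 16.71 = 33.42 mol O2; 73.01 mol is available, so CH4 is limiting.
n(O2) consumed = (2/1) × 16.71 = 33.42 mol; remaining = 73.01 − 33.42 = 39.59 mol
V(O2) = nRT/P = 39.59 × 0.08314 × 1040 / 5.56 = 615.7 L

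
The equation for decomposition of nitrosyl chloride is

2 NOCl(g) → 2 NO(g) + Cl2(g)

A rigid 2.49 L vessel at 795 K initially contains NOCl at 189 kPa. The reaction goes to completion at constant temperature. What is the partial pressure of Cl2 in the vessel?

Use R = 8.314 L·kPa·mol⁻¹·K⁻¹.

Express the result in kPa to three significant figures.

94.5 kPa

n(NOCl)₀ = PV/RT = (189 × 2.49) / (8.314 × 795) = 0.07120 mol
n(Cl2) = (1/2) × 0.07120 = 0.03560 mol
P(Cl2) = nRT/V = 0.03560 × 8.314 × 795 / 2.49 = 94.50 kPa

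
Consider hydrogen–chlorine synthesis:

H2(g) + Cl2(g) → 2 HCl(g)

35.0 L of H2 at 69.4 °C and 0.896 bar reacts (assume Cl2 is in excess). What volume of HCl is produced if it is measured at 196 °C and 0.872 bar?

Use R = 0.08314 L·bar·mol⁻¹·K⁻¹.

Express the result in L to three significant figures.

n(H2) = PV/RT = (0.896 × 35.0) / (0.08314 × 342.55) = 1.101 mol
n(HCl) = (2/1) × 1.101 = 2.202 mol
V = nRT/P = 2.202 × 0.08314 × 469.15 / 0.872 = 98.50 L

98.5 L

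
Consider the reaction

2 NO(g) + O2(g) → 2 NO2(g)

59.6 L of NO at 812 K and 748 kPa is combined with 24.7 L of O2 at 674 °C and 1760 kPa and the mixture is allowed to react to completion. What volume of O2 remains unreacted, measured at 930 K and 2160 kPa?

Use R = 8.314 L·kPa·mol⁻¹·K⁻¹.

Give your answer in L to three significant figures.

7.94 L

n(NO) = PV/RT = (748 × 59.6) / (8.314 × 812) = 6.604 mol
n(O2) = PV/RT = (1760 × 24.7) / (8.314 × 947.15) = 5.521 mol
For 6.604 mol NO, stoichiometry requires (1/2) × 6.604 = 3.302 mol O2; 5.521 mol is available, so NO is limiting.
n(O2) consumed = (1/2) × 6.604 = 3.302 mol; remaining = 5.521 − 3.302 = 2.219 mol
V(O2) = nRT/P = 2.219 × 8.314 × 930 / 2160 = 7.943 L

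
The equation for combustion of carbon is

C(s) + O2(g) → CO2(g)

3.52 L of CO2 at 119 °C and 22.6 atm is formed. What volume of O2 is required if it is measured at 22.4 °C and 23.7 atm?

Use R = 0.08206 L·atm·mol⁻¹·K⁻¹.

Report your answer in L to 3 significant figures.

2.53 L

n(CO2) = PV/RT = (22.6 × 3.52) / (0.08206 × 392.15) = 2.472 mol
n(O2) = (1/1) × 2.472 = 2.472 mol
V = nRT/P = 2.472 × 0.08206 × 295.55 / 23.7 = 2.530 L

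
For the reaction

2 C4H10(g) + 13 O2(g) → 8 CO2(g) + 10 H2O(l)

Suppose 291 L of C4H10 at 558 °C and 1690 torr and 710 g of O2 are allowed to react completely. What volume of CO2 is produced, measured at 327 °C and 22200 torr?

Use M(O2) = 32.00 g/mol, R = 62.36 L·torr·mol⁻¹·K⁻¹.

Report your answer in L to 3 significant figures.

23.0 L

n(C4H10) = PV/RT = (1690 × 291) / (62.36 × 831.15) = 9.488 mol
n(O2) = 710 / 32.00 = 22.19 mol
For 9.488 mol C4H10, stoichiometry requires (13/2) × 9.488 = 61.67 mol O2; 22.19 mol is available, so O2 is limiting.
n(CO2) = (8/13) × 22.19 = 13.66 mol
V(CO2) = nRT/P = 13.66 × 62.36 × 600.15 / 22200 = 23.03 L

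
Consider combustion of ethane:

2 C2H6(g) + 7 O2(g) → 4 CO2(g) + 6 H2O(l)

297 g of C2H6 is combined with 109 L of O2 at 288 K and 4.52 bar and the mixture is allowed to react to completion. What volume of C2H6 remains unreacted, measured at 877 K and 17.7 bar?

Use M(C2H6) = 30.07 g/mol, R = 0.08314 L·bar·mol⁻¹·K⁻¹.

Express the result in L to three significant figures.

n(C2H6) = 297 / 30.07 = 9.877 mol
n(O2) = PV/RT = (4.52 × 109) / (0.08314 × 288) = 20.58 mol
For 9.877 mol C2H6, stoichiometry requires (7/2) × 9.877 = 34.57 mol O2; 20.58 mol is available, so O2 is limiting.
n(C2H6) consumed = (2/7) × 20.58 = 5.880 mol; remaining = 9.877 − 5.880 = 3.997 mol
V(C2H6) = nRT/P = 3.997 × 0.08314 × 877 / 17.7 = 16.47 L

16.5 L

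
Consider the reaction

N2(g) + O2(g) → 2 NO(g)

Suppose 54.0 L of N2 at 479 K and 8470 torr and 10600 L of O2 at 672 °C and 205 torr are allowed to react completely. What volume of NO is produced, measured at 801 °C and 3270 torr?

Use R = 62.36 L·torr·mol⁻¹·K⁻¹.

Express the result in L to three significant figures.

627 L

n(N2) = PV/RT = (8470 × 54.0) / (62.36 × 479) = 15.31 mol
n(O2) = PV/RT = (205 × 10600) / (62.36 × 945.15) = 36.87 mol
For 15.31 mol N2, stoichiometry requires (1/1) × 15.31 = 15.31 mol O2; 36.87 mol is available, so N2 is limiting.
n(NO) = (2/1) × 15.31 = 30.62 mol
V(NO) = nRT/P = 30.62 × 62.36 × 1074.15 / 3270 = 627.2 L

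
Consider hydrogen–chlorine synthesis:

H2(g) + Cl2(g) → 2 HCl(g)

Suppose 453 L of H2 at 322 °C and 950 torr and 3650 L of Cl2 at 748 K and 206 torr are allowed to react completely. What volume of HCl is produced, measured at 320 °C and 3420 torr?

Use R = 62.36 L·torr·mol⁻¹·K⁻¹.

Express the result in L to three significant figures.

n(H2) = PV/RT = (950 × 453) / (62.36 × 595.15) = 11.60 mol
n(Cl2) = PV/RT = (206 × 3650) / (62.36 × 748) = 16.12 mol
For 11.60 mol H2, stoichiometry requires (1/1) × 11.60 = 11.60 mol Cl2; 16.12 mol is available, so H2 is limiting.
n(HCl) = (2/1) × 11.60 = 23.20 mol
V(HCl) = nRT/P = 23.20 × 62.36 × 593.15 / 3420 = 250.9 L

251 L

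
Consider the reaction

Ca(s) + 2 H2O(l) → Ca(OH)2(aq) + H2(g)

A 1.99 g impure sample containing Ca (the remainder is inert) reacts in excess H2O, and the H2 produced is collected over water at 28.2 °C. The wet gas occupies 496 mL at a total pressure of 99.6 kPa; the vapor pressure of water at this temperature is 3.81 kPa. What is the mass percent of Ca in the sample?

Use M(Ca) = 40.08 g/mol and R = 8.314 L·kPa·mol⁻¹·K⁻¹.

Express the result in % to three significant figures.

P(H2) = 99.6 − 3.81 = 95.79 kPa
n(H2) = PV/RT = (95.79 × 0.4960) / (8.314 × 301.35) = 0.01896 mol
n(Ca) = (1/1) × 0.01896 = 0.01896 mol
m(Ca) = 0.01896 × 40.08 = 0.7599 g
%Ca = 0.7599 / 1.99 × 100 = 38.19%

38.2 %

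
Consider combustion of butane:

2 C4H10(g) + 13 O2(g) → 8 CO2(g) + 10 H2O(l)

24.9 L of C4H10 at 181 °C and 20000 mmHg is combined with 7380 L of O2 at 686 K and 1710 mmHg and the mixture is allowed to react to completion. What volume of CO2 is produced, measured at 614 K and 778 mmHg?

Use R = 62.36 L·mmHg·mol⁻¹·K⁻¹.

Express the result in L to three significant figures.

3460 L

n(C4H10) = PV/RT = (20000 × 24.9) / (62.36 × 454.15) = 17.58 mol
n(O2) = PV/RT = (1710 × 7380) / (62.36 × 686) = 295.0 mol
For 17.58 mol C4H10, stoichiometry requires (13/2) × 17.58 = 114.3 mol O2; 295.0 mol is available, so C4H10 is limiting.
n(CO2) = (8/2) × 17.58 = 70.32 mol
V(CO2) = nRT/P = 70.32 × 62.36 × 614 / 778 = 3461 L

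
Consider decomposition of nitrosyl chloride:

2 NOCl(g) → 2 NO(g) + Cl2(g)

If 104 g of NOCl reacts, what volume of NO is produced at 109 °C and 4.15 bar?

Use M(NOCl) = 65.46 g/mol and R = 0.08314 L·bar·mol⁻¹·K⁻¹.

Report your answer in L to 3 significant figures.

12.2 L

n(NOCl) = 104.0 / 65.46 = 1.589 mol
n(NO) = (2/2) × 1.589 = 1.589 mol
V = nRT/P = 1.589 × 0.08314 × 382.15 / 4.15 = 12.17 L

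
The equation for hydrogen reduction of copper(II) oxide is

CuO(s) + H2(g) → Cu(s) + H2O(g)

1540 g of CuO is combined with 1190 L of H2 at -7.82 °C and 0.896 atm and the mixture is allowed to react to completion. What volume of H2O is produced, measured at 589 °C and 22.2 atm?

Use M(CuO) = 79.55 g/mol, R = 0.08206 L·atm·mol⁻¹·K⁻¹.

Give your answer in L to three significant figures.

n(CuO) = 1540 / 79.55 = 19.36 mol
n(H2) = PV/RT = (0.896 × 1190) / (0.08206 × 265.33) = 48.97 mol
For 19.36 mol CuO, stoichiometry requires (1/1) × 19.36 = 19.36 mol H2; 48.97 mol is available, so CuO is limiting.
n(H2O) = (1/1) × 19.36 = 19.36 mol
V(H2O) = nRT/P = 19.36 × 0.08206 × 862.15 / 22.2 = 61.70 L

61.7 L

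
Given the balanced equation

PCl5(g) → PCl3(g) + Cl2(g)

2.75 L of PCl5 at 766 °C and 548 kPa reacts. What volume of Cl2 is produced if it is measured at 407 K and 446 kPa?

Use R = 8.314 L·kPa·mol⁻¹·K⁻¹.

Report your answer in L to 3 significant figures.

1.32 L

n(PCl5) = PV/RT = (548 × 2.75) / (8.314 × 1039.15) = 0.1744 mol
n(Cl2) = (1/1) × 0.1744 = 0.1744 mol
V = nRT/P = 0.1744 × 8.314 × 407 / 446 = 1.323 L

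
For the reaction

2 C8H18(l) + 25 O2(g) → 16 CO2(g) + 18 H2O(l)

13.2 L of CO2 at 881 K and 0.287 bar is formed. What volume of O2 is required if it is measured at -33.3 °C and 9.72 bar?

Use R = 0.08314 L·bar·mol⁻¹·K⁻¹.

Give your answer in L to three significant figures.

n(CO2) = PV/RT = (0.287 × 13.2) / (0.08314 × 881) = 0.05172 mol
n(O2) = (25/16) × 0.05172 = 0.08081 mol
V = nRT/P = 0.08081 × 0.08314 × 239.85 / 9.72 = 0.1658 L

0.166 L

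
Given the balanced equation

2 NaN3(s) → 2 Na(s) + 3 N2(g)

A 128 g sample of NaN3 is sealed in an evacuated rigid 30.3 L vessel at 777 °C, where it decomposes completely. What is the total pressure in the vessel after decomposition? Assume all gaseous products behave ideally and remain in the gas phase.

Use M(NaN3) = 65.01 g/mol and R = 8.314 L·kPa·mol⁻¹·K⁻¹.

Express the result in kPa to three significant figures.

851 kPa

n(NaN3) = 128 / 65.01 = 1.969 mol
n(gas produced) = (3/2) × 1.969 = 2.954 mol
P = nRT/V = 2.954 × 8.314 × 1050.15 / 30.3 = 851.2 kPa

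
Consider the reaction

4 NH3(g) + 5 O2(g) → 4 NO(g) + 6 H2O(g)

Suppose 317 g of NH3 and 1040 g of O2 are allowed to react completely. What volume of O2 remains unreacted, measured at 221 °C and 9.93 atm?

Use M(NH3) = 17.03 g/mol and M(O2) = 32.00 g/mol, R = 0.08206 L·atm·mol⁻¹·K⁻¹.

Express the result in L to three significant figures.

n(NH3) = 317 / 17.03 = 18.61 mol
n(O2) = 1040 / 32.00 = 32.50 mol
For 18.61 mol NH3, stoichiometry requires (5/4) × 18.61 = 23.26 mol O2; 32.50 mol is available, so NH3 is limiting.
n(O2) consumed = (5/4) × 18.61 = 23.26 mol; remaining = 32.50 − 23.26 = 9.240 mol
V(O2) = nRT/P = 9.240 × 0.08206 × 494.15 / 9.93 = 37.73 L

37.7 L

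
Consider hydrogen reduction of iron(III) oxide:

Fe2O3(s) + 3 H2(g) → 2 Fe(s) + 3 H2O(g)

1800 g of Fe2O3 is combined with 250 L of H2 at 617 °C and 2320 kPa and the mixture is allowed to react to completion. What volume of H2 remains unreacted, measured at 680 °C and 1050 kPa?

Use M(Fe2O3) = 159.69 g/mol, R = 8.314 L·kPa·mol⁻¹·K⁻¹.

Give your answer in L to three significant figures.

336 L

n(Fe2O3) = 1800 / 159.69 = 11.27 mol
n(H2) = PV/RT = (2320 × 250) / (8.314 × 890.15) = 78.37 mol
For 11.27 mol Fe2O3, stoichiometry requires (3/1) × 11.27 = 33.81 mol H2; 78.37 mol is available, so Fe2O3 is limiting.
n(H2) consumed = (3/1) × 11.27 = 33.81 mol; remaining = 78.37 − 33.81 = 44.56 mol
V(H2) = nRT/P = 44.56 × 8.314 × 953.15 / 1050 = 336.3 L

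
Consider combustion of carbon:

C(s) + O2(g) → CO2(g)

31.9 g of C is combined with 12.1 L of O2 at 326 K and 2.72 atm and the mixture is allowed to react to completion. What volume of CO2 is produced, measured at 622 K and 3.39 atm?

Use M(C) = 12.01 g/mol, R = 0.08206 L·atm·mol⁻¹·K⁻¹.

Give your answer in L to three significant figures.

18.5 L

n(C) = 31.9 / 12.01 = 2.656 mol
n(O2) = PV/RT = (2.72 × 12.1) / (0.08206 × 326) = 1.230 mol
For 2.656 mol C, stoichiometry requires (1/1) × 2.656 = 2.656 mol O2; 1.230 mol is available, so O2 is limiting.
n(CO2) = (1/1) × 1.230 = 1.230 mol
V(CO2) = nRT/P = 1.230 × 0.08206 × 622 / 3.39 = 18.52 L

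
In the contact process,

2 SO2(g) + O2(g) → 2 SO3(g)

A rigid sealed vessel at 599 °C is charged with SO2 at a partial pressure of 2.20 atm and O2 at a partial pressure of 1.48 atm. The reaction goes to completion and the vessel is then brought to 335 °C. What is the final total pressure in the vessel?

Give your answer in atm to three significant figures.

1.80 atm

Because the vessel is rigid and T is held at 599 °C, work the stoichiometry in partial pressures (P_i = n_iRT/V).
P(O2) required for 2.20 atm of SO2 = (1/2) × 2.20 = 1.100 atm; available 1.48 atm, so SO2 is limiting.
P(O2) remaining = 1.48 − (1/2) × 2.20 = 0.3800 atm
P(gaseous products) = (2)/2 × 2.20 = 2.200 atm
P_total at 599 °C = 0.3800 + 2.200 = 2.580 atm
Scaling to 335 °C: P = 2.580 × 608.15/872.15 = 1.799 atm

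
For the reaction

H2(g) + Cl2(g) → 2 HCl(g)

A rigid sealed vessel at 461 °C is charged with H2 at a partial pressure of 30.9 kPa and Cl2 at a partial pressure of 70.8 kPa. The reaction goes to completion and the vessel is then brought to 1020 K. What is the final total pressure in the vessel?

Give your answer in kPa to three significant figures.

Because the vessel is rigid and T is held at 461 °C, work the stoichiometry in partial pressures (P_i = n_iRT/V).
P(Cl2) required for 30.9 kPa of H2 = (1/1) × 30.9 = 30.90 kPa; available 70.8 kPa, so H2 is limiting.
P(Cl2) remaining = 70.8 − (1/1) × 30.9 = 39.90 kPa
P(gaseous products) = (2)/1 × 30.9 = 61.80 kPa
P_total at 461 °C = 39.90 + 61.80 = 101.7 kPa
Scaling to 1020 K: P = 101.7 × 1020/734.15 = 141.3 kPa

141 kPa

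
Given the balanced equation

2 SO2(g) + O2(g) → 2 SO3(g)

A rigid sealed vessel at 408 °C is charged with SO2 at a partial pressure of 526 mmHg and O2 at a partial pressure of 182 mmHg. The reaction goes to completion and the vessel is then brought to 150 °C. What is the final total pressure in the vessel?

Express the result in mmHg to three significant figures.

At constant V, partial pressures at 408 °C are proportional to moles, so apply stoichiometry directly to pressures.
P(O2) required for 526 mmHg of SO2 = (1/2) × 526 = 263.0 mmHg; available 182 mmHg, so O2 is limiting.
P(SO2) remaining = 526 − (2/1) × 182 = 162.0 mmHg
P(gaseous products) = (2)/1 × 182 = 364.0 mmHg
P_total at 408 °C = 162.0 + 364.0 = 526.0 mmHg
Scaling to 150 °C: P = 526.0 × 423.15/681.15 = 326.8 mmHg

327 mmHg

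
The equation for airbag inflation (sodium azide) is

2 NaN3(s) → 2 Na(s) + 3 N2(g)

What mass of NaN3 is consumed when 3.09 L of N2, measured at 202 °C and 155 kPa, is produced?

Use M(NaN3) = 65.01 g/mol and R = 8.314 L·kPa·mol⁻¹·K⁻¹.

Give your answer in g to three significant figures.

5.25 g

n(N2) = PV/RT = (155 × 3.09) / (8.314 × 475.15) = 0.1212 mol
n(NaN3) = (2/3) × 0.1212 = 0.08080 mol
m(NaN3) = 0.08080 × 65.01 = 5.253 g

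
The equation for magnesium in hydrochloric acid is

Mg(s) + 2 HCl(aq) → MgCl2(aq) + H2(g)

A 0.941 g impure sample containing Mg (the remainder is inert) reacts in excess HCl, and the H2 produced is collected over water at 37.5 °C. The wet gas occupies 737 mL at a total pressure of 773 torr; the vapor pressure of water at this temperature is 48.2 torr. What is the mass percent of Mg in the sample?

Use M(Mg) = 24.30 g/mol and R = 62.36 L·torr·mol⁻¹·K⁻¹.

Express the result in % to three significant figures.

P(H2) = 773 − 48.2 = 724.8 torr
n(H2) = PV/RT = (724.8 × 0.7370) / (62.36 × 310.65) = 0.02757 mol
n(Mg) = (1/1) × 0.02757 = 0.02757 mol
m(Mg) = 0.02757 × 24.30 = 0.6700 g
%Mg = 0.6700 / 0.941 × 100 = 71.20%

71.2 %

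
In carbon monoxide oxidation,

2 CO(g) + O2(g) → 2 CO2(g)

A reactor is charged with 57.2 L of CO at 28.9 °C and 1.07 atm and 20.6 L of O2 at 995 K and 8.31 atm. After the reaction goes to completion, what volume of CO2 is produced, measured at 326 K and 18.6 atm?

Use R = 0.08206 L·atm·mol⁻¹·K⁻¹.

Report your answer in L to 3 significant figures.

n(CO) = PV/RT = (1.07 × 57.2) / (0.08206 × 302.05) = 2.469 mol
n(O2) = PV/RT = (8.31 × 20.6) / (0.08206 × 995) = 2.097 mol
For 2.469 mol CO, stoichiometry requires (1/2) × 2.469 = 1.234 mol O2; 2.097 mol is available, so CO is limiting.
n(CO2) = (2/2) × 2.469 = 2.469 mol
V(CO2) = nRT/P = 2.469 × 0.08206 × 326 / 18.6 = 3.551 L

3.55 L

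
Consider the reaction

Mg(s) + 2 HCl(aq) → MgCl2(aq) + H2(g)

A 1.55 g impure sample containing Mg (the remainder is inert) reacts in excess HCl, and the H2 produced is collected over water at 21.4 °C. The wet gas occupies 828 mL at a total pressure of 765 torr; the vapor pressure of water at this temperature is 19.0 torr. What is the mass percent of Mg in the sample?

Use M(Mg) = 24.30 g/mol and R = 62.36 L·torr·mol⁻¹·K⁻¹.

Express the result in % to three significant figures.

52.7 %

P(H2) = 765 − 19.0 = 746.0 torr
n(H2) = PV/RT = (746.0 × 0.8280) / (62.36 × 294.55) = 0.03363 mol
n(Mg) = (1/1) × 0.03363 = 0.03363 mol
m(Mg) = 0.03363 × 24.30 = 0.8172 g
%Mg = 0.8172 / 1.55 × 100 = 52.72%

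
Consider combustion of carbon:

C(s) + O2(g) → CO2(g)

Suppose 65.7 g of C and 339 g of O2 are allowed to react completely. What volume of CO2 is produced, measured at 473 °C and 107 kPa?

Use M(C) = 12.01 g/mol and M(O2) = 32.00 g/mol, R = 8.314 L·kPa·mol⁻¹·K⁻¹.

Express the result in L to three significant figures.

317 L

n(C) = 65.7 / 12.01 = 5.470 mol
n(O2) = 339 / 32.00 = 10.59 mol
For 5.470 mol C, stoichiometry requires (1/1) × 5.470 = 5.470 mol O2; 10.59 mol is available, so C is limiting.
n(CO2) = (1/1) × 5.470 = 5.470 mol
V(CO2) = nRT/P = 5.470 × 8.314 × 746.15 / 107 = 317.1 L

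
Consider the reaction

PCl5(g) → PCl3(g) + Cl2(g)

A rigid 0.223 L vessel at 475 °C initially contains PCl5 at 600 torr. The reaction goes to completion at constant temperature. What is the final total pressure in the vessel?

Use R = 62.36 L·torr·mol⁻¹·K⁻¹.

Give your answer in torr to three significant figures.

Since T and V are fixed, P_final/P_initial = n_final/n_initial = 2/1.
P_final = (2/1) × 600 = 1200 torr

1200 torr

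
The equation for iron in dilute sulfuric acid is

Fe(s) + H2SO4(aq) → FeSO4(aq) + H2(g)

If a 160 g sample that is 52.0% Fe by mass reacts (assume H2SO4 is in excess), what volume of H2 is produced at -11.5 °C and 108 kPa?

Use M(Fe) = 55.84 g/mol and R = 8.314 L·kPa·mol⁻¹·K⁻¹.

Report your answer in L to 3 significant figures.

mass of Fe = 160 × 52.0/100 = 83.20 g
n(Fe) = 83.20 / 55.84 = 1.490 mol
n(H2) = (1/1) × 1.490 = 1.490 mol
V = nRT/P = 1.490 × 8.314 × 261.65 / 108 = 30.01 L

30.0 L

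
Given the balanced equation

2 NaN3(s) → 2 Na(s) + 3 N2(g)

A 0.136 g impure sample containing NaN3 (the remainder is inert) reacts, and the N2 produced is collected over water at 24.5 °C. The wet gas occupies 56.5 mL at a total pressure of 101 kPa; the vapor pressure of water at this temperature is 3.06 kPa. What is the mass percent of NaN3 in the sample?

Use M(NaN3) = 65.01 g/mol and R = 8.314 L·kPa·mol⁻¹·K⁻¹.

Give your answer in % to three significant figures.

P(N2) = 101 − 3.06 = 97.94 kPa
n(N2) = PV/RT = (97.94 × 0.05650) / (8.314 × 297.65) = 0.002236 mol
n(NaN3) = (2/3) × 0.002236 = 0.001491 mol
m(NaN3) = 0.001491 × 65.01 = 0.09693 g
%NaN3 = 0.09693 / 0.136 × 100 = 71.27%

71.3 %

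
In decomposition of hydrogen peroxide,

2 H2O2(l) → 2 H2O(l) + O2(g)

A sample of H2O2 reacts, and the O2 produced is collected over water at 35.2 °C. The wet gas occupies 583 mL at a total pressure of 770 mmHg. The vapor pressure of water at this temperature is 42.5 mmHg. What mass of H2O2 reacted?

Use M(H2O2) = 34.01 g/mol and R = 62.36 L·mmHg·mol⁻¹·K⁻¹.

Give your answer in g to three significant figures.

1.50 g

P(O2) = 770 − 42.5 = 727.5 mmHg
n(O2) = PV/RT = (727.5 × 0.5830) / (62.36 × 308.35) = 0.02206 mol
n(H2O2) = (2/1) × 0.02206 = 0.04412 mol
m(H2O2) = 0.04412 × 34.01 = 1.501 g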